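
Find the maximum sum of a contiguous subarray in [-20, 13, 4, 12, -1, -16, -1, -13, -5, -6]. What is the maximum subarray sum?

Using Kadane's algorithm on [-20, 13, 4, 12, -1, -16, -1, -13, -5, -6]:

Scanning through the array:
Position 1 (value 13): max_ending_here = 13, max_so_far = 13
Position 2 (value 4): max_ending_here = 17, max_so_far = 17
Position 3 (value 12): max_ending_here = 29, max_so_far = 29
Position 4 (value -1): max_ending_here = 28, max_so_far = 29
Position 5 (value -16): max_ending_here = 12, max_so_far = 29
Position 6 (value -1): max_ending_here = 11, max_so_far = 29
Position 7 (value -13): max_ending_here = -2, max_so_far = 29
Position 8 (value -5): max_ending_here = -5, max_so_far = 29
Position 9 (value -6): max_ending_here = -6, max_so_far = 29

Maximum subarray: [13, 4, 12]
Maximum sum: 29

The maximum subarray is [13, 4, 12] with sum 29. This subarray runs from index 1 to index 3.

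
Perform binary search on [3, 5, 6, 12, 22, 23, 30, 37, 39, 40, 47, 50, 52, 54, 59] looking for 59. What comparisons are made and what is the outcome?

Binary search for 59 in [3, 5, 6, 12, 22, 23, 30, 37, 39, 40, 47, 50, 52, 54, 59]:

lo=0, hi=14, mid=7, arr[mid]=37 -> 37 < 59, search right half
lo=8, hi=14, mid=11, arr[mid]=50 -> 50 < 59, search right half
lo=12, hi=14, mid=13, arr[mid]=54 -> 54 < 59, search right half
lo=14, hi=14, mid=14, arr[mid]=59 -> Found target at index 14!

Binary search finds 59 at index 14 after 4 comparisons. The search repeatedly halves the search space by comparing with the middle element.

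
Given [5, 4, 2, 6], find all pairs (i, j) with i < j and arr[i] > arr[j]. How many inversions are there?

Finding inversions in [5, 4, 2, 6]:

(0, 1): arr[0]=5 > arr[1]=4
(0, 2): arr[0]=5 > arr[2]=2
(1, 2): arr[1]=4 > arr[2]=2

Total inversions: 3

The array has 3 inversion(s): (0,1), (0,2), (1,2). Each pair (i,j) satisfies i < j and arr[i] > arr[j].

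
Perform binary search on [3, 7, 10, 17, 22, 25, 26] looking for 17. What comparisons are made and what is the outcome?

Binary search for 17 in [3, 7, 10, 17, 22, 25, 26]:

lo=0, hi=6, mid=3, arr[mid]=17 -> Found target at index 3!

Binary search finds 17 at index 3 after 1 comparisons. The search repeatedly halves the search space by comparing with the middle element.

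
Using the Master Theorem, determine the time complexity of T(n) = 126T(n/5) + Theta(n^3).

Master Theorem for T(n) = 126T(n/5) + O(n^3):

a = 126, b = 5, c = 3
log_b(a) = log_5(126) = 3.0050

Case 1: c = 3 < log_5(126) = 3.0050
T(n) = O(n^(log_5 126))

For T(n) = 126T(n/5) + O(n^3): log_5(126) = 3.0050. This is Case 1 of the Master Theorem (c < log_b(a), work dominated by leaves), giving O(n^(log_5 126)).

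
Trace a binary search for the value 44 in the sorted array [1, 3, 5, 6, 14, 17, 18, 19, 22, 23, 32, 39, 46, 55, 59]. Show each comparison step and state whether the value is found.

Binary search for 44 in [1, 3, 5, 6, 14, 17, 18, 19, 22, 23, 32, 39, 46, 55, 59]:

lo=0, hi=14, mid=7, arr[mid]=19 -> 19 < 44, search right half
lo=8, hi=14, mid=11, arr[mid]=39 -> 39 < 44, search right half
lo=12, hi=14, mid=13, arr[mid]=55 -> 55 > 44, search left half
lo=12, hi=12, mid=12, arr[mid]=46 -> 46 > 44, search left half
lo=12 > hi=11, target 44 not found

Binary search determines that 44 is not in the array after 4 comparisons. The search space was exhausted without finding the target.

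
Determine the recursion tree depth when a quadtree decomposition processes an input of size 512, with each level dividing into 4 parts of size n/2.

For divide and conquer with division factor 2:

Problem sizes at each level:
Level 0: 512
Level 1: 256
Level 2: 128
Level 3: 64
Level 4: 32
Level 5: 16
Level 6: 8
Level 7: 4
Level 8: 2
Level 9: 1

The root is level 0 and the size-1 base case is level 9 (the tree spans levels 0 through 9, i.e. 10 levels counting the root), so the depth is the number of divisions: log_2(512) = 9

The recursion tree depth is log_2(512) = 9. At each level, the problem size is divided by 2, so it takes 9 divisions to reduce to a base case of size 1. The algorithm makes 4 recursive calls at each level.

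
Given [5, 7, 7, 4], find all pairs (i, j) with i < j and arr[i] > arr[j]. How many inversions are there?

Finding inversions in [5, 7, 7, 4]:

(0, 3): arr[0]=5 > arr[3]=4
(1, 3): arr[1]=7 > arr[3]=4
(2, 3): arr[2]=7 > arr[3]=4

Total inversions: 3

The array has 3 inversion(s): (0,3), (1,3), (2,3). Each pair (i,j) satisfies i < j and arr[i] > arr[j].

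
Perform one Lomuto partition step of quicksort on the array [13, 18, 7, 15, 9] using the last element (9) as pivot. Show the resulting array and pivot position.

Lomuto partition with pivot = 9:

Initial array: [13, 18, 7, 15, 9]

arr[0]=13 > 9: no swap
arr[1]=18 > 9: no swap
arr[2]=7 <= 9: swap with position 0, array becomes [7, 18, 13, 15, 9]
arr[3]=15 > 9: no swap

Place pivot at position 1: [7, 9, 13, 15, 18]
Pivot position: 1

After partitioning with pivot 9, the array becomes [7, 9, 13, 15, 18]. The pivot is placed at index 1. All elements to the left of the pivot are <= 9, and all elements to the right are > 9.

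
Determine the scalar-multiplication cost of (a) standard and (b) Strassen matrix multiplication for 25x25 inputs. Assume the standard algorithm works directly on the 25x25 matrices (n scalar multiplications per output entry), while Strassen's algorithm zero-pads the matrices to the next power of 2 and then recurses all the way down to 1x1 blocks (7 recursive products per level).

Matrix multiplication for 25x25 matrices:

Strassen's algorithm requires power-of-2 dimensions. Pad 25x25 to 32x32 (next power of 2).

Standard algorithm: 25^3 = 15625 multiplications
Strassen's algorithm: 7^(log2(32)) = 7^5 = 16807 multiplications
Difference: 15625 - 16807 = -1182 (Strassen uses MORE here due to padding overhead — for small or just-over-power-of-2 n, padding can outweigh the per-level savings)

Standard: 15625 multiplications (25^3). Strassen: 16807 multiplications (7^5, after padding to 32x32). Strassen reduces 8 recursive multiplications to 7 at each level.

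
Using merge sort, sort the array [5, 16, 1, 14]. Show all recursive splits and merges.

Merge sort trace:

Split: [5, 16, 1, 14] -> [5, 16] and [1, 14]
  Split: [5, 16] -> [5] and [16]
  Merge: [5] + [16] -> [5, 16]
  Split: [1, 14] -> [1] and [14]
  Merge: [1] + [14] -> [1, 14]
Merge: [5, 16] + [1, 14] -> [1, 5, 14, 16]

Final sorted array: [1, 5, 14, 16]

The merge sort proceeds by recursively splitting the array and merging sorted halves.
After all merges, the sorted array is [1, 5, 14, 16].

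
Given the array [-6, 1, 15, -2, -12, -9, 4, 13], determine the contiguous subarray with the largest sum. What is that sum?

Using Kadane's algorithm on [-6, 1, 15, -2, -12, -9, 4, 13]:

Scanning through the array:
Position 1 (value 1): max_ending_here = 1, max_so_far = 1
Position 2 (value 15): max_ending_here = 16, max_so_far = 16
Position 3 (value -2): max_ending_here = 14, max_so_far = 16
Position 4 (value -12): max_ending_here = 2, max_so_far = 16
Position 5 (value -9): max_ending_here = -7, max_so_far = 16
Position 6 (value 4): max_ending_here = 4, max_so_far = 16
Position 7 (value 13): max_ending_here = 17, max_so_far = 17

Maximum subarray: [4, 13]
Maximum sum: 17

The maximum subarray is [4, 13] with sum 17. This subarray runs from index 6 to index 7.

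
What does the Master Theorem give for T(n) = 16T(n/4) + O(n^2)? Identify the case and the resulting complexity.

Master Theorem for T(n) = 16T(n/4) + O(n^2):

a = 16, b = 4, c = 2
log_b(a) = log_4(16) = 2.0000

Case 2: c = 2 = log_4(16) = 2.0000
T(n) = O(n^2 log n) = O(n^2 log n)

For T(n) = 16T(n/4) + O(n^2): log_4(16) = 2.0000. This is Case 2 of the Master Theorem (c = log_b(a), equal work at all levels), giving O(n^2 log n).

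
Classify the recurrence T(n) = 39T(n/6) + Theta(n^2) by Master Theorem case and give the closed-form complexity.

Master Theorem for T(n) = 39T(n/6) + O(n^2):

a = 39, b = 6, c = 2
log_b(a) = log_6(39) = 2.0447

Case 1: c = 2 < log_6(39) = 2.0447
T(n) = O(n^(log_6 39))

For T(n) = 39T(n/6) + O(n^2): log_6(39) = 2.0447. This is Case 1 of the Master Theorem (c < log_b(a), work dominated by leaves), giving O(n^(log_6 39)).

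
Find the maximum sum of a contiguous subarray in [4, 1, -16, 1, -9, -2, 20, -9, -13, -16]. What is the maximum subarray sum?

Using Kadane's algorithm on [4, 1, -16, 1, -9, -2, 20, -9, -13, -16]:

Scanning through the array:
Position 1 (value 1): max_ending_here = 5, max_so_far = 5
Position 2 (value -16): max_ending_here = -11, max_so_far = 5
Position 3 (value 1): max_ending_here = 1, max_so_far = 5
Position 4 (value -9): max_ending_here = -8, max_so_far = 5
Position 5 (value -2): max_ending_here = -2, max_so_far = 5
Position 6 (value 20): max_ending_here = 20, max_so_far = 20
Position 7 (value -9): max_ending_here = 11, max_so_far = 20
Position 8 (value -13): max_ending_here = -2, max_so_far = 20
Position 9 (value -16): max_ending_here = -16, max_so_far = 20

Maximum subarray: [20]
Maximum sum: 20

The maximum subarray is [20] with sum 20. This subarray runs from index 6 to index 6.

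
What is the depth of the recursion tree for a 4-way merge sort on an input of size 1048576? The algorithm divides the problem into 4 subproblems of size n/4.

For divide and conquer with division factor 4:

Problem sizes at each level:
Level 0: 1048576
Level 1: 262144
Level 2: 65536
Level 3: 16384
Level 4: 4096
Level 5: 1024
Level 6: 256
Level 7: 64
Level 8: 16
Level 9: 4
Level 10: 1

The root is level 0 and the size-1 base case is level 10 (the tree spans levels 0 through 10, i.e. 11 levels counting the root), so the depth is the number of divisions: log_4(1048576) = 10

The recursion tree depth is log_4(1048576) = 10. At each level, the problem size is divided by 4, so it takes 10 divisions to reduce to a base case of size 1. The algorithm makes 4 recursive calls at each level.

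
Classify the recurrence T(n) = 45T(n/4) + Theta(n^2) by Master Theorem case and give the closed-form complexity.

Master Theorem for T(n) = 45T(n/4) + O(n^2):

a = 45, b = 4, c = 2
log_b(a) = log_4(45) = 2.7459

Case 1: c = 2 < log_4(45) = 2.7459
T(n) = O(n^(log_4 45))

For T(n) = 45T(n/4) + O(n^2): log_4(45) = 2.7459. This is Case 1 of the Master Theorem (c < log_b(a), work dominated by leaves), giving O(n^(log_4 45)).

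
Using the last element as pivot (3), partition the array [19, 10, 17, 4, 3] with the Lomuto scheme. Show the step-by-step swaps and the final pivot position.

Lomuto partition with pivot = 3:

Initial array: [19, 10, 17, 4, 3]

arr[0]=19 > 3: no swap
arr[1]=10 > 3: no swap
arr[2]=17 > 3: no swap
arr[3]=4 > 3: no swap

Place pivot at position 0: [3, 10, 17, 4, 19]
Pivot position: 0

After partitioning with pivot 3, the array becomes [3, 10, 17, 4, 19]. The pivot is placed at index 0. All elements to the left of the pivot are <= 3, and all elements to the right are > 3.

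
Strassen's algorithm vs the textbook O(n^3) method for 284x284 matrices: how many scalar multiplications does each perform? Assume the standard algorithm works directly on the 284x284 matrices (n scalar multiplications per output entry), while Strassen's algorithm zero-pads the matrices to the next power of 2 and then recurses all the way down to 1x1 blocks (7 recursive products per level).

Matrix multiplication for 284x284 matrices:

Strassen's algorithm requires power-of-2 dimensions. Pad 284x284 to 512x512 (next power of 2).

Standard algorithm: 284^3 = 22906304 multiplications
Strassen's algorithm: 7^(log2(512)) = 7^9 = 40353607 multiplications
Difference: 22906304 - 40353607 = -17447303 (Strassen uses MORE here due to padding overhead — for small or just-over-power-of-2 n, padding can outweigh the per-level savings)

Standard: 22906304 multiplications (284^3). Strassen: 40353607 multiplications (7^9, after padding to 512x512). Strassen reduces 8 recursive multiplications to 7 at each level.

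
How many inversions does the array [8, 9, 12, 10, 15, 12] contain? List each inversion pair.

Finding inversions in [8, 9, 12, 10, 15, 12]:

(2, 3): arr[2]=12 > arr[3]=10
(4, 5): arr[4]=15 > arr[5]=12

Total inversions: 2

The array has 2 inversion(s): (2,3), (4,5). Each pair (i,j) satisfies i < j and arr[i] > arr[j].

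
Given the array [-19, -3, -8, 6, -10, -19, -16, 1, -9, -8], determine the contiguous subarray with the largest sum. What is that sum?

Using Kadane's algorithm on [-19, -3, -8, 6, -10, -19, -16, 1, -9, -8]:

Scanning through the array:
Position 1 (value -3): max_ending_here = -3, max_so_far = -3
Position 2 (value -8): max_ending_here = -8, max_so_far = -3
Position 3 (value 6): max_ending_here = 6, max_so_far = 6
Position 4 (value -10): max_ending_here = -4, max_so_far = 6
Position 5 (value -19): max_ending_here = -19, max_so_far = 6
Position 6 (value -16): max_ending_here = -16, max_so_far = 6
Position 7 (value 1): max_ending_here = 1, max_so_far = 6
Position 8 (value -9): max_ending_here = -8, max_so_far = 6
Position 9 (value -8): max_ending_here = -8, max_so_far = 6

Maximum subarray: [6]
Maximum sum: 6

The maximum subarray is [6] with sum 6. This subarray runs from index 3 to index 3.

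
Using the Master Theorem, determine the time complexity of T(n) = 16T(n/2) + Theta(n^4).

Master Theorem for T(n) = 16T(n/2) + O(n^4):

a = 16, b = 2, c = 4
log_b(a) = log_2(16) = 4.0000

Case 2: c = 4 = log_2(16) = 4.0000
T(n) = O(n^4 log n) = O(n^4 log n)

For T(n) = 16T(n/2) + O(n^4): log_2(16) = 4.0000. This is Case 2 of the Master Theorem (c = log_b(a), equal work at all levels), giving O(n^4 log n).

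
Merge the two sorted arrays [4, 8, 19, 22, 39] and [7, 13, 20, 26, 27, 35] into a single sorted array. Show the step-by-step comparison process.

Merging process:

Compare 4 vs 7: take 4 from left. Merged: [4]
Compare 8 vs 7: take 7 from right. Merged: [4, 7]
Compare 8 vs 13: take 8 from left. Merged: [4, 7, 8]
Compare 19 vs 13: take 13 from right. Merged: [4, 7, 8, 13]
Compare 19 vs 20: take 19 from left. Merged: [4, 7, 8, 13, 19]
Compare 22 vs 20: take 20 from right. Merged: [4, 7, 8, 13, 19, 20]
Compare 22 vs 26: take 22 from left. Merged: [4, 7, 8, 13, 19, 20, 22]
Compare 39 vs 26: take 26 from right. Merged: [4, 7, 8, 13, 19, 20, 22, 26]
Compare 39 vs 27: take 27 from right. Merged: [4, 7, 8, 13, 19, 20, 22, 26, 27]
Compare 39 vs 35: take 35 from right. Merged: [4, 7, 8, 13, 19, 20, 22, 26, 27, 35]
Append remaining from left: [39]. Merged: [4, 7, 8, 13, 19, 20, 22, 26, 27, 35, 39]

Final merged array: [4, 7, 8, 13, 19, 20, 22, 26, 27, 35, 39]
Total comparisons: 10

The merged array is [4, 7, 8, 13, 19, 20, 22, 26, 27, 35, 39], requiring 10 comparisons. The merge step runs in O(n) time where n is the total number of elements.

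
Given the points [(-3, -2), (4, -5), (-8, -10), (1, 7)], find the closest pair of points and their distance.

Computing all pairwise distances among 4 points:

d((-3, -2), (4, -5)) = 7.6158 <-- minimum
d((-3, -2), (-8, -10)) = 9.434
d((-3, -2), (1, 7)) = 9.8489
d((4, -5), (-8, -10)) = 13.0
d((4, -5), (1, 7)) = 12.3693
d((-8, -10), (1, 7)) = 19.2354

Closest pair: (-3, -2) and (4, -5) with distance 7.6158

The closest pair is (-3, -2) and (4, -5) with Euclidean distance 7.6158. For 4 points, brute-force pairwise comparison is shown above. For large n, the divide-and-conquer algorithm (sort by x, recurse on halves, check the dividing strip) achieves O(n log n).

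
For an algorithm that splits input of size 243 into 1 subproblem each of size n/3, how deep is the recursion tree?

For divide and conquer with division factor 3:

Problem sizes at each level:
Level 0: 243
Level 1: 81
Level 2: 27
Level 3: 9
Level 4: 3
Level 5: 1

The root is level 0 and the size-1 base case is level 5 (the tree spans levels 0 through 5, i.e. 6 levels counting the root), so the depth is the number of divisions: log_3(243) = 5

The recursion tree depth is log_3(243) = 5. At each level, the problem size is divided by 3, so it takes 5 divisions to reduce to a base case of size 1. The algorithm makes 1 recursive call at each level.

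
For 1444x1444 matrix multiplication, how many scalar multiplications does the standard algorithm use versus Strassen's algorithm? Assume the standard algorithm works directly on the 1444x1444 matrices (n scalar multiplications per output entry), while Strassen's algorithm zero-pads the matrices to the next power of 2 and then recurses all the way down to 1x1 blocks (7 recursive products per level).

Matrix multiplication for 1444x1444 matrices:

Strassen's algorithm requires power-of-2 dimensions. Pad 1444x1444 to 2048x2048 (next power of 2).

Standard algorithm: 1444^3 = 3010936384 multiplications
Strassen's algorithm: 7^(log2(2048)) = 7^11 = 1977326743 multiplications
Savings: 3010936384 - 1977326743 = 1033609641 multiplications

Standard: 3010936384 multiplications (1444^3). Strassen: 1977326743 multiplications (7^11, after padding to 2048x2048). Strassen reduces 8 recursive multiplications to 7 at each level.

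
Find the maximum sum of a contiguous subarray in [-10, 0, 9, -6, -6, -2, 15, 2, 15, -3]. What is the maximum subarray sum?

Using Kadane's algorithm on [-10, 0, 9, -6, -6, -2, 15, 2, 15, -3]:

Scanning through the array:
Position 1 (value 0): max_ending_here = 0, max_so_far = 0
Position 2 (value 9): max_ending_here = 9, max_so_far = 9
Position 3 (value -6): max_ending_here = 3, max_so_far = 9
Position 4 (value -6): max_ending_here = -3, max_so_far = 9
Position 5 (value -2): max_ending_here = -2, max_so_far = 9
Position 6 (value 15): max_ending_here = 15, max_so_far = 15
Position 7 (value 2): max_ending_here = 17, max_so_far = 17
Position 8 (value 15): max_ending_here = 32, max_so_far = 32
Position 9 (value -3): max_ending_here = 29, max_so_far = 32

Maximum subarray: [15, 2, 15]
Maximum sum: 32

The maximum subarray is [15, 2, 15] with sum 32. This subarray runs from index 6 to index 8.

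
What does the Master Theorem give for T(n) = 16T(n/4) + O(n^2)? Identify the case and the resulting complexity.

Master Theorem for T(n) = 16T(n/4) + O(n^2):

a = 16, b = 4, c = 2
log_b(a) = log_4(16) = 2.0000

Case 2: c = 2 = log_4(16) = 2.0000
T(n) = O(n^2 log n) = O(n^2 log n)

For T(n) = 16T(n/4) + O(n^2): log_4(16) = 2.0000. This is Case 2 of the Master Theorem (c = log_b(a), equal work at all levels), giving O(n^2 log n).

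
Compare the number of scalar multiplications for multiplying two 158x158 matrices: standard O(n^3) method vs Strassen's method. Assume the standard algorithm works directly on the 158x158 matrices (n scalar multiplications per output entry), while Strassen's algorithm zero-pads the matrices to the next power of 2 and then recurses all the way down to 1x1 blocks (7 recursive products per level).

Matrix multiplication for 158x158 matrices:

Strassen's algorithm requires power-of-2 dimensions. Pad 158x158 to 256x256 (next power of 2).

Standard algorithm: 158^3 = 3944312 multiplications
Strassen's algorithm: 7^(log2(256)) = 7^8 = 5764801 multiplications
Difference: 3944312 - 5764801 = -1820489 (Strassen uses MORE here due to padding overhead — for small or just-over-power-of-2 n, padding can outweigh the per-level savings)

Standard: 3944312 multiplications (158^3). Strassen: 5764801 multiplications (7^8, after padding to 256x256). Strassen reduces 8 recursive multiplications to 7 at each level.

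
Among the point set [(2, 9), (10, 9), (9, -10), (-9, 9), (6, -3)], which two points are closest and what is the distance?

Computing all pairwise distances among 5 points:

d((2, 9), (10, 9)) = 8.0
d((2, 9), (9, -10)) = 20.2485
d((2, 9), (-9, 9)) = 11.0
d((2, 9), (6, -3)) = 12.6491
d((10, 9), (9, -10)) = 19.0263
d((10, 9), (-9, 9)) = 19.0
d((10, 9), (6, -3)) = 12.6491
d((9, -10), (-9, 9)) = 26.1725
d((9, -10), (6, -3)) = 7.6158 <-- minimum
d((-9, 9), (6, -3)) = 19.2094

Closest pair: (9, -10) and (6, -3) with distance 7.6158

The closest pair is (9, -10) and (6, -3) with Euclidean distance 7.6158. For 5 points, brute-force pairwise comparison is shown above. For large n, the divide-and-conquer algorithm (sort by x, recurse on halves, check the dividing strip) achieves O(n log n).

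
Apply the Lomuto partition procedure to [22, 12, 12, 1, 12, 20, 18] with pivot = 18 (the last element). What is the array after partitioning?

Lomuto partition with pivot = 18:

Initial array: [22, 12, 12, 1, 12, 20, 18]

arr[0]=22 > 18: no swap
arr[1]=12 <= 18: swap with position 0, array becomes [12, 22, 12, 1, 12, 20, 18]
arr[2]=12 <= 18: swap with position 1, array becomes [12, 12, 22, 1, 12, 20, 18]
arr[3]=1 <= 18: swap with position 2, array becomes [12, 12, 1, 22, 12, 20, 18]
arr[4]=12 <= 18: swap with position 3, array becomes [12, 12, 1, 12, 22, 20, 18]
arr[5]=20 > 18: no swap

Place pivot at position 4: [12, 12, 1, 12, 18, 20, 22]
Pivot position: 4

After partitioning with pivot 18, the array becomes [12, 12, 1, 12, 18, 20, 22]. The pivot is placed at index 4. All elements to the left of the pivot are <= 18, and all elements to the right are > 18.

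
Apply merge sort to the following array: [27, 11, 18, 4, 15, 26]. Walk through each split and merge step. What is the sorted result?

Merge sort trace:

Split: [27, 11, 18, 4, 15, 26] -> [27, 11, 18] and [4, 15, 26]
  Split: [27, 11, 18] -> [27] and [11, 18]
    Split: [11, 18] -> [11] and [18]
    Merge: [11] + [18] -> [11, 18]
  Merge: [27] + [11, 18] -> [11, 18, 27]
  Split: [4, 15, 26] -> [4] and [15, 26]
    Split: [15, 26] -> [15] and [26]
    Merge: [15] + [26] -> [15, 26]
  Merge: [4] + [15, 26] -> [4, 15, 26]
Merge: [11, 18, 27] + [4, 15, 26] -> [4, 11, 15, 18, 26, 27]

Final sorted array: [4, 11, 15, 18, 26, 27]

The merge sort proceeds by recursively splitting the array and merging sorted halves.
After all merges, the sorted array is [4, 11, 15, 18, 26, 27].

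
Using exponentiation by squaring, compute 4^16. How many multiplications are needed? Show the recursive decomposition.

Computing 4^16 by squaring (build up from 4^1; each line after the first costs one multiplication):

4^1 = 4
4^2 = (4^1)^2 = 4^2 = 16
4^4 = (4^2)^2 = 16^2 = 256
4^8 = (4^4)^2 = 256^2 = 65536
4^16 = (4^8)^2 = 65536^2 = 4294967296

Result: 4294967296
Multiplications needed: 4 (4 lines after 4^1)

4^16 = 4294967296. Using exponentiation by squaring, this requires 4 multiplications. The key idea: if the exponent is even, square the half-power; if odd, multiply by the base once.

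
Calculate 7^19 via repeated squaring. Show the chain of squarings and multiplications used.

Computing 7^19 by squaring (build up from 7^1; each line after the first costs one multiplication):

7^1 = 7
7^2 = (7^1)^2 = 7^2 = 49
7^4 = (7^2)^2 = 49^2 = 2401
7^8 = (7^4)^2 = 2401^2 = 5764801
7^9 = 7 * 7^8 = 7 * 5764801 = 40353607
7^18 = (7^9)^2 = 40353607^2 = 1628413597910449
7^19 = 7 * 7^18 = 7 * 1628413597910449 = 11398895185373143

Result: 11398895185373143
Multiplications needed: 6 (6 lines after 7^1)

7^19 = 11398895185373143. Using exponentiation by squaring, this requires 6 multiplications. The key idea: if the exponent is even, square the half-power; if odd, multiply by the base once.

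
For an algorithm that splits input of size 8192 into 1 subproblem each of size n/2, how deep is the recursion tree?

For divide and conquer with division factor 2:

Problem sizes at each level:
Level 0: 8192
Level 1: 4096
Level 2: 2048
Level 3: 1024
Level 4: 512
Level 5: 256
Level 6: 128
Level 7: 64
Level 8: 32
Level 9: 16
Level 10: 8
Level 11: 4
Level 12: 2
Level 13: 1

The root is level 0 and the size-1 base case is level 13 (the tree spans levels 0 through 13, i.e. 14 levels counting the root), so the depth is the number of divisions: log_2(8192) = 13

The recursion tree depth is log_2(8192) = 13. At each level, the problem size is divided by 2, so it takes 13 divisions to reduce to a base case of size 1. The algorithm makes 1 recursive call at each level.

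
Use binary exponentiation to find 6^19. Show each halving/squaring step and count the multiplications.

Computing 6^19 by squaring (build up from 6^1; each line after the first costs one multiplication):

6^1 = 6
6^2 = (6^1)^2 = 6^2 = 36
6^4 = (6^2)^2 = 36^2 = 1296
6^8 = (6^4)^2 = 1296^2 = 1679616
6^9 = 6 * 6^8 = 6 * 1679616 = 10077696
6^18 = (6^9)^2 = 10077696^2 = 101559956668416
6^19 = 6 * 6^18 = 6 * 101559956668416 = 609359740010496

Result: 609359740010496
Multiplications needed: 6 (6 lines after 6^1)

6^19 = 609359740010496. Using exponentiation by squaring, this requires 6 multiplications. The key idea: if the exponent is even, square the half-power; if odd, multiply by the base once.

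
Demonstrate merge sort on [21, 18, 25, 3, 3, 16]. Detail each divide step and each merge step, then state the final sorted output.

Merge sort trace:

Split: [21, 18, 25, 3, 3, 16] -> [21, 18, 25] and [3, 3, 16]
  Split: [21, 18, 25] -> [21] and [18, 25]
    Split: [18, 25] -> [18] and [25]
    Merge: [18] + [25] -> [18, 25]
  Merge: [21] + [18, 25] -> [18, 21, 25]
  Split: [3, 3, 16] -> [3] and [3, 16]
    Split: [3, 16] -> [3] and [16]
    Merge: [3] + [16] -> [3, 16]
  Merge: [3] + [3, 16] -> [3, 3, 16]
Merge: [18, 21, 25] + [3, 3, 16] -> [3, 3, 16, 18, 21, 25]

Final sorted array: [3, 3, 16, 18, 21, 25]

The merge sort proceeds by recursively splitting the array and merging sorted halves.
After all merges, the sorted array is [3, 3, 16, 18, 21, 25].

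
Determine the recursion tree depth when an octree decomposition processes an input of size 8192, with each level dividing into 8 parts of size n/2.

For divide and conquer with division factor 2:

Problem sizes at each level:
Level 0: 8192
Level 1: 4096
Level 2: 2048
Level 3: 1024
Level 4: 512
Level 5: 256
Level 6: 128
Level 7: 64
Level 8: 32
Level 9: 16
Level 10: 8
Level 11: 4
Level 12: 2
Level 13: 1

The root is level 0 and the size-1 base case is level 13 (the tree spans levels 0 through 13, i.e. 14 levels counting the root), so the depth is the number of divisions: log_2(8192) = 13

The recursion tree depth is log_2(8192) = 13. At each level, the problem size is divided by 2, so it takes 13 divisions to reduce to a base case of size 1. The algorithm makes 8 recursive calls at each level.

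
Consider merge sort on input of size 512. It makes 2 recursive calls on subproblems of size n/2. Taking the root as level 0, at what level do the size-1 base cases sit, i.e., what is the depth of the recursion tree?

For divide and conquer with division factor 2:

Problem sizes at each level:
Level 0: 512
Level 1: 256
Level 2: 128
Level 3: 64
Level 4: 32
Level 5: 16
Level 6: 8
Level 7: 4
Level 8: 2
Level 9: 1

The root is level 0 and the size-1 base case is level 9 (the tree spans levels 0 through 9, i.e. 10 levels counting the root), so the depth is the number of divisions: log_2(512) = 9

The recursion tree depth is log_2(512) = 9. At each level, the problem size is divided by 2, so it takes 9 divisions to reduce to a base case of size 1. The algorithm makes 2 recursive calls at each level.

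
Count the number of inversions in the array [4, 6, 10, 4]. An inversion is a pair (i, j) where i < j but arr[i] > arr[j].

Finding inversions in [4, 6, 10, 4]:

(1, 3): arr[1]=6 > arr[3]=4
(2, 3): arr[2]=10 > arr[3]=4

Total inversions: 2

The array has 2 inversion(s): (1,3), (2,3). Each pair (i,j) satisfies i < j and arr[i] > arr[j].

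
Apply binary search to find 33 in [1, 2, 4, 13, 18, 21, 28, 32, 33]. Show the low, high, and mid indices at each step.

Binary search for 33 in [1, 2, 4, 13, 18, 21, 28, 32, 33]:

lo=0, hi=8, mid=4, arr[mid]=18 -> 18 < 33, search right half
lo=5, hi=8, mid=6, arr[mid]=28 -> 28 < 33, search right half
lo=7, hi=8, mid=7, arr[mid]=32 -> 32 < 33, search right half
lo=8, hi=8, mid=8, arr[mid]=33 -> Found target at index 8!

Binary search finds 33 at index 8 after 4 comparisons. The search repeatedly halves the search space by comparing with the middle element.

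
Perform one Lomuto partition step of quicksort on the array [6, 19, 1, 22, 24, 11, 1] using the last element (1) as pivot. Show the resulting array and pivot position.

Lomuto partition with pivot = 1:

Initial array: [6, 19, 1, 22, 24, 11, 1]

arr[0]=6 > 1: no swap
arr[1]=19 > 1: no swap
arr[2]=1 <= 1: swap with position 0, array becomes [1, 19, 6, 22, 24, 11, 1]
arr[3]=22 > 1: no swap
arr[4]=24 > 1: no swap
arr[5]=11 > 1: no swap

Place pivot at position 1: [1, 1, 6, 22, 24, 11, 19]
Pivot position: 1

After partitioning with pivot 1, the array becomes [1, 1, 6, 22, 24, 11, 19]. The pivot is placed at index 1. All elements to the left of the pivot are <= 1, and all elements to the right are > 1.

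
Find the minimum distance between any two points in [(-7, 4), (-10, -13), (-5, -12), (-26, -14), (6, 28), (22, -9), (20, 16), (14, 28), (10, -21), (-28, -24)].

Computing all pairwise distances among 10 points:

d((-7, 4), (-10, -13)) = 17.2627
d((-7, 4), (-5, -12)) = 16.1245
d((-7, 4), (-26, -14)) = 26.1725
d((-7, 4), (6, 28)) = 27.2947
d((-7, 4), (22, -9)) = 31.7805
d((-7, 4), (20, 16)) = 29.5466
d((-7, 4), (14, 28)) = 31.8904
d((-7, 4), (10, -21)) = 30.2324
d((-7, 4), (-28, -24)) = 35.0
d((-10, -13), (-5, -12)) = 5.099 <-- minimum
d((-10, -13), (-26, -14)) = 16.0312
d((-10, -13), (6, 28)) = 44.0114
d((-10, -13), (22, -9)) = 32.249
d((-10, -13), (20, 16)) = 41.7253
d((-10, -13), (14, 28)) = 47.5079
d((-10, -13), (10, -21)) = 21.5407
d((-10, -13), (-28, -24)) = 21.095
d((-5, -12), (-26, -14)) = 21.095
d((-5, -12), (6, 28)) = 41.4849
d((-5, -12), (22, -9)) = 27.1662
d((-5, -12), (20, 16)) = 37.5366
d((-5, -12), (14, 28)) = 44.2832
d((-5, -12), (10, -21)) = 17.4929
d((-5, -12), (-28, -24)) = 25.9422
d((-26, -14), (6, 28)) = 52.8015
d((-26, -14), (22, -9)) = 48.2597
d((-26, -14), (20, 16)) = 54.9181
d((-26, -14), (14, 28)) = 58.0
d((-26, -14), (10, -21)) = 36.6742
d((-26, -14), (-28, -24)) = 10.198
d((6, 28), (22, -9)) = 40.3113
d((6, 28), (20, 16)) = 18.4391
d((6, 28), (14, 28)) = 8.0
d((6, 28), (10, -21)) = 49.163
d((6, 28), (-28, -24)) = 62.1289
d((22, -9), (20, 16)) = 25.0799
d((22, -9), (14, 28)) = 37.855
d((22, -9), (10, -21)) = 16.9706
d((22, -9), (-28, -24)) = 52.2015
d((20, 16), (14, 28)) = 13.4164
d((20, 16), (10, -21)) = 38.3275
d((20, 16), (-28, -24)) = 62.482
d((14, 28), (10, -21)) = 49.163
d((14, 28), (-28, -24)) = 66.8431
d((10, -21), (-28, -24)) = 38.1182

Closest pair: (-10, -13) and (-5, -12) with distance 5.099

The closest pair is (-10, -13) and (-5, -12) with Euclidean distance 5.099. For 10 points, brute-force pairwise comparison is shown above. For large n, the divide-and-conquer algorithm (sort by x, recurse on halves, check the dividing strip) achieves O(n log n).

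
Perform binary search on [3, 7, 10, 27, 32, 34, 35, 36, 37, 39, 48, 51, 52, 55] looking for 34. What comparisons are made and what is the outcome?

Binary search for 34 in [3, 7, 10, 27, 32, 34, 35, 36, 37, 39, 48, 51, 52, 55]:

lo=0, hi=13, mid=6, arr[mid]=35 -> 35 > 34, search left half
lo=0, hi=5, mid=2, arr[mid]=10 -> 10 < 34, search right half
lo=3, hi=5, mid=4, arr[mid]=32 -> 32 < 34, search right half
lo=5, hi=5, mid=5, arr[mid]=34 -> Found target at index 5!

Binary search finds 34 at index 5 after 4 comparisons. The search repeatedly halves the search space by comparing with the middle element.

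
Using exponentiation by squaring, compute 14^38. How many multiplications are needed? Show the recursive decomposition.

Computing 14^38 by squaring (build up from 14^1; each line after the first costs one multiplication):

14^1 = 14
14^2 = (14^1)^2 = 14^2 = 196
14^4 = (14^2)^2 = 196^2 = 38416
14^8 = (14^4)^2 = 38416^2 = 1475789056
14^9 = 14 * 14^8 = 14 * 1475789056 = 20661046784
14^18 = (14^9)^2 = 20661046784^2 = 426878854210636742656
14^19 = 14 * 14^18 = 14 * 426878854210636742656 = 5976303958948914397184
14^38 = (14^19)^2 = 5976303958948914397184^2 = 35716209009748467500288285041727074107129856

Result: 35716209009748467500288285041727074107129856
Multiplications needed: 7 (7 lines after 14^1)

14^38 = 35716209009748467500288285041727074107129856. Using exponentiation by squaring, this requires 7 multiplications. The key idea: if the exponent is even, square the half-power; if odd, multiply by the base once.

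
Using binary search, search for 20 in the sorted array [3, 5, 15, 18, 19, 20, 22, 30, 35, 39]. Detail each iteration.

Binary search for 20 in [3, 5, 15, 18, 19, 20, 22, 30, 35, 39]:

lo=0, hi=9, mid=4, arr[mid]=19 -> 19 < 20, search right half
lo=5, hi=9, mid=7, arr[mid]=30 -> 30 > 20, search left half
lo=5, hi=6, mid=5, arr[mid]=20 -> Found target at index 5!

Binary search finds 20 at index 5 after 3 comparisons. The search repeatedly halves the search space by comparing with the middle element.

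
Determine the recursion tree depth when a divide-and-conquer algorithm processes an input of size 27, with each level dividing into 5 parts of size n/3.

For divide and conquer with division factor 3:

Problem sizes at each level:
Level 0: 27
Level 1: 9
Level 2: 3
Level 3: 1

The root is level 0 and the size-1 base case is level 3 (the tree spans levels 0 through 3, i.e. 4 levels counting the root), so the depth is the number of divisions: log_3(27) = 3

The recursion tree depth is log_3(27) = 3. At each level, the problem size is divided by 3, so it takes 3 divisions to reduce to a base case of size 1. The algorithm makes 5 recursive calls at each level.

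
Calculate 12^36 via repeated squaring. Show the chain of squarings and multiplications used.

Computing 12^36 by squaring (build up from 12^1; each line after the first costs one multiplication):

12^1 = 12
12^2 = (12^1)^2 = 12^2 = 144
12^4 = (12^2)^2 = 144^2 = 20736
12^8 = (12^4)^2 = 20736^2 = 429981696
12^9 = 12 * 12^8 = 12 * 429981696 = 5159780352
12^18 = (12^9)^2 = 5159780352^2 = 26623333280885243904
12^36 = (12^18)^2 = 26623333280885243904^2 = 708801874985091845381344307009569161216

Result: 708801874985091845381344307009569161216
Multiplications needed: 6 (6 lines after 12^1)

12^36 = 708801874985091845381344307009569161216. Using exponentiation by squaring, this requires 6 multiplications. The key idea: if the exponent is even, square the half-power; if odd, multiply by the base once.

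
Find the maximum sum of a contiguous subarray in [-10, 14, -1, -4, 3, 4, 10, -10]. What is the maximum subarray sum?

Using Kadane's algorithm on [-10, 14, -1, -4, 3, 4, 10, -10]:

Scanning through the array:
Position 1 (value 14): max_ending_here = 14, max_so_far = 14
Position 2 (value -1): max_ending_here = 13, max_so_far = 14
Position 3 (value -4): max_ending_here = 9, max_so_far = 14
Position 4 (value 3): max_ending_here = 12, max_so_far = 14
Position 5 (value 4): max_ending_here = 16, max_so_far = 16
Position 6 (value 10): max_ending_here = 26, max_so_far = 26
Position 7 (value -10): max_ending_here = 16, max_so_far = 26

Maximum subarray: [14, -1, -4, 3, 4, 10]
Maximum sum: 26

The maximum subarray is [14, -1, -4, 3, 4, 10] with sum 26. This subarray runs from index 1 to index 6.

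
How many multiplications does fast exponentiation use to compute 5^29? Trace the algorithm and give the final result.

Computing 5^29 by squaring (build up from 5^1; each line after the first costs one multiplication):

5^1 = 5
5^2 = (5^1)^2 = 5^2 = 25
5^3 = 5 * 5^2 = 5 * 25 = 125
5^6 = (5^3)^2 = 125^2 = 15625
5^7 = 5 * 5^6 = 5 * 15625 = 78125
5^14 = (5^7)^2 = 78125^2 = 6103515625
5^28 = (5^14)^2 = 6103515625^2 = 37252902984619140625
5^29 = 5 * 5^28 = 5 * 37252902984619140625 = 186264514923095703125

Result: 186264514923095703125
Multiplications needed: 7 (7 lines after 5^1)

5^29 = 186264514923095703125. Using exponentiation by squaring, this requires 7 multiplications. The key idea: if the exponent is even, square the half-power; if odd, multiply by the base once.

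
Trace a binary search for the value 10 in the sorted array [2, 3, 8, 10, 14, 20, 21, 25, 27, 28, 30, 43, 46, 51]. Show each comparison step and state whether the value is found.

Binary search for 10 in [2, 3, 8, 10, 14, 20, 21, 25, 27, 28, 30, 43, 46, 51]:

lo=0, hi=13, mid=6, arr[mid]=21 -> 21 > 10, search left half
lo=0, hi=5, mid=2, arr[mid]=8 -> 8 < 10, search right half
lo=3, hi=5, mid=4, arr[mid]=14 -> 14 > 10, search left half
lo=3, hi=3, mid=3, arr[mid]=10 -> Found target at index 3!

Binary search finds 10 at index 3 after 4 comparisons. The search repeatedly halves the search space by comparing with the middle element.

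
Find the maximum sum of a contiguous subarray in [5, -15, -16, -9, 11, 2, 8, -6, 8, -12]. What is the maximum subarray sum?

Using Kadane's algorithm on [5, -15, -16, -9, 11, 2, 8, -6, 8, -12]:

Scanning through the array:
Position 1 (value -15): max_ending_here = -10, max_so_far = 5
Position 2 (value -16): max_ending_here = -16, max_so_far = 5
Position 3 (value -9): max_ending_here = -9, max_so_far = 5
Position 4 (value 11): max_ending_here = 11, max_so_far = 11
Position 5 (value 2): max_ending_here = 13, max_so_far = 13
Position 6 (value 8): max_ending_here = 21, max_so_far = 21
Position 7 (value -6): max_ending_here = 15, max_so_far = 21
Position 8 (value 8): max_ending_here = 23, max_so_far = 23
Position 9 (value -12): max_ending_here = 11, max_so_far = 23

Maximum subarray: [11, 2, 8, -6, 8]
Maximum sum: 23

The maximum subarray is [11, 2, 8, -6, 8] with sum 23. This subarray runs from index 4 to index 8.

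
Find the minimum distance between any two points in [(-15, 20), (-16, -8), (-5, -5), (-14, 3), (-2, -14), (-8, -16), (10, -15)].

Computing all pairwise distances among 7 points:

d((-15, 20), (-16, -8)) = 28.0179
d((-15, 20), (-5, -5)) = 26.9258
d((-15, 20), (-14, 3)) = 17.0294
d((-15, 20), (-2, -14)) = 36.4005
d((-15, 20), (-8, -16)) = 36.6742
d((-15, 20), (10, -15)) = 43.0116
d((-16, -8), (-5, -5)) = 11.4018
d((-16, -8), (-14, 3)) = 11.1803
d((-16, -8), (-2, -14)) = 15.2315
d((-16, -8), (-8, -16)) = 11.3137
d((-16, -8), (10, -15)) = 26.9258
d((-5, -5), (-14, 3)) = 12.0416
d((-5, -5), (-2, -14)) = 9.4868
d((-5, -5), (-8, -16)) = 11.4018
d((-5, -5), (10, -15)) = 18.0278
d((-14, 3), (-2, -14)) = 20.8087
d((-14, 3), (-8, -16)) = 19.9249
d((-14, 3), (10, -15)) = 30.0
d((-2, -14), (-8, -16)) = 6.3246 <-- minimum
d((-2, -14), (10, -15)) = 12.0416
d((-8, -16), (10, -15)) = 18.0278

Closest pair: (-2, -14) and (-8, -16) with distance 6.3246

The closest pair is (-2, -14) and (-8, -16) with Euclidean distance 6.3246. For 7 points, brute-force pairwise comparison is shown above. For large n, the divide-and-conquer algorithm (sort by x, recurse on halves, check the dividing strip) achieves O(n log n).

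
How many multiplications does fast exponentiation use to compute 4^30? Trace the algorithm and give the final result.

Computing 4^30 by squaring (build up from 4^1; each line after the first costs one multiplication):

4^1 = 4
4^2 = (4^1)^2 = 4^2 = 16
4^3 = 4 * 4^2 = 4 * 16 = 64
4^6 = (4^3)^2 = 64^2 = 4096
4^7 = 4 * 4^6 = 4 * 4096 = 16384
4^14 = (4^7)^2 = 16384^2 = 268435456
4^15 = 4 * 4^14 = 4 * 268435456 = 1073741824
4^30 = (4^15)^2 = 1073741824^2 = 1152921504606846976

Result: 1152921504606846976
Multiplications needed: 7 (7 lines after 4^1)

4^30 = 1152921504606846976. Using exponentiation by squaring, this requires 7 multiplications. The key idea: if the exponent is even, square the half-power; if odd, multiply by the base once.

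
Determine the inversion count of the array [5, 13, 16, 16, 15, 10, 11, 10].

Finding inversions in [5, 13, 16, 16, 15, 10, 11, 10]:

(1, 5): arr[1]=13 > arr[5]=10
(1, 6): arr[1]=13 > arr[6]=11
(1, 7): arr[1]=13 > arr[7]=10
(2, 4): arr[2]=16 > arr[4]=15
(2, 5): arr[2]=16 > arr[5]=10
(2, 6): arr[2]=16 > arr[6]=11
(2, 7): arr[2]=16 > arr[7]=10
(3, 4): arr[3]=16 > arr[4]=15
(3, 5): arr[3]=16 > arr[5]=10
(3, 6): arr[3]=16 > arr[6]=11
(3, 7): arr[3]=16 > arr[7]=10
(4, 5): arr[4]=15 > arr[5]=10
(4, 6): arr[4]=15 > arr[6]=11
(4, 7): arr[4]=15 > arr[7]=10
(6, 7): arr[6]=11 > arr[7]=10

Total inversions: 15

The array has 15 inversion(s): (1,5), (1,6), (1,7), (2,4), (2,5), (2,6), (2,7), (3,4), (3,5), (3,6), (3,7), (4,5), (4,6), (4,7), (6,7). Each pair (i,j) satisfies i < j and arr[i] > arr[j].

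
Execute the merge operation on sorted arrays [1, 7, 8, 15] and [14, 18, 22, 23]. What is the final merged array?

Merging process:

Compare 1 vs 14: take 1 from left. Merged: [1]
Compare 7 vs 14: take 7 from left. Merged: [1, 7]
Compare 8 vs 14: take 8 from left. Merged: [1, 7, 8]
Compare 15 vs 14: take 14 from right. Merged: [1, 7, 8, 14]
Compare 15 vs 18: take 15 from left. Merged: [1, 7, 8, 14, 15]
Append remaining from right: [18, 22, 23]. Merged: [1, 7, 8, 14, 15, 18, 22, 23]

Final merged array: [1, 7, 8, 14, 15, 18, 22, 23]
Total comparisons: 5

The merged array is [1, 7, 8, 14, 15, 18, 22, 23], requiring 5 comparisons. The merge step runs in O(n) time where n is the total number of elements.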